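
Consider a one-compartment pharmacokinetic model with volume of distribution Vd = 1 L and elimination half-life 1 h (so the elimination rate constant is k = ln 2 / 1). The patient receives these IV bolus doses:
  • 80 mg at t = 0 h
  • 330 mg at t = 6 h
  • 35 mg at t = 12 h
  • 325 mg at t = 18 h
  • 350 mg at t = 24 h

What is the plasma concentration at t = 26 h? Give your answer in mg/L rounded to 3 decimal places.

k = ln 2 / 1 = 0.69315 per h
Dose 1 (80 mg at t=0 h): 80·exp(−0.69315·26) = 0.000 mg/L
Dose 2 (330 mg at t=6 h): 330·exp(−0.69315·20) = 0.000 mg/L
Dose 3 (35 mg at t=12 h): 35·exp(−0.69315·14) = 0.002 mg/L
Dose 4 (325 mg at t=18 h): 325·exp(−0.69315·8) = 1.270 mg/L
Dose 5 (350 mg at t=24 h): 350·exp(−0.69315·2) = 87.500 mg/L
C(26) = 0.000 + 0.000 + 0.002 + 1.270 + 87.500 = 88.772 mg/L

88.772 mg/L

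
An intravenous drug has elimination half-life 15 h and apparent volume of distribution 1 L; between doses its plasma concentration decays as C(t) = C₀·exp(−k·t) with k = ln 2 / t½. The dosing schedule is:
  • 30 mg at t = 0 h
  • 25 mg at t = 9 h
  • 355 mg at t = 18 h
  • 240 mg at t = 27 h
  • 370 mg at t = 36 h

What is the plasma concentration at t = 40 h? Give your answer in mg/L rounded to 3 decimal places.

k = ln 2 / 15 = 0.04621 per h
Dose 1 (30 mg at t=0 h): 30·exp(−0.04621·40) = 4.725 mg/L
Dose 2 (25 mg at t=9 h): 25·exp(−0.04621·31) = 5.968 mg/L
Dose 3 (355 mg at t=18 h): 355·exp(−0.04621·22) = 128.445 mg/L
Dose 4 (240 mg at t=27 h): 240·exp(−0.04621·13) = 131.619 mg/L
Dose 5 (370 mg at t=36 h): 370·exp(−0.04621·4) = 307.558 mg/L
C(40) = 4.725 + 5.968 + 128.445 + 131.619 + 307.558 = 578.315 mg/L

578.315 mg/L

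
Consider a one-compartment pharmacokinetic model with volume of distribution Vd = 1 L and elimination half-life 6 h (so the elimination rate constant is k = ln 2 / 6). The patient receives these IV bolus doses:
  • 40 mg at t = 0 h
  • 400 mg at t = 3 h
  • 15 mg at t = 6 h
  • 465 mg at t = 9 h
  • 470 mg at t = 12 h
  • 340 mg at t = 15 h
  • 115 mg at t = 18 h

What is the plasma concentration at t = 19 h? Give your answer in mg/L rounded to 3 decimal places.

k = ln 2 / 6 = 0.11552 per h
Dose 1 (40 mg at t=0 h): 40·exp(−0.11552·19) = 4.454 mg/L
Dose 2 (400 mg at t=3 h): 400·exp(−0.11552·16) = 62.996 mg/L
Dose 3 (15 mg at t=6 h): 15·exp(−0.11552·13) = 3.341 mg/L
Dose 4 (465 mg at t=9 h): 465·exp(−0.11552·10) = 146.466 mg/L
Dose 5 (470 mg at t=12 h): 470·exp(−0.11552·7) = 209.361 mg/L
Dose 6 (340 mg at t=15 h): 340·exp(−0.11552·4) = 214.187 mg/L
Dose 7 (115 mg at t=18 h): 115·exp(−0.11552·1) = 102.453 mg/L
C(19) = 4.454 + 62.996 + 3.341 + 146.466 + 209.361 + 214.187 + 102.453 = 743.258 mg/L

743.258 mg/L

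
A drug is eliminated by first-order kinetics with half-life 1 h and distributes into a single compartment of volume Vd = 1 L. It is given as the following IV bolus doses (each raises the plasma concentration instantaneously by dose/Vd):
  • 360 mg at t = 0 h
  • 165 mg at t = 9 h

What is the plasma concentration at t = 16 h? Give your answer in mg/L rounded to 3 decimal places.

k = ln 2 / 1 = 0.69315 per h
Dose 1 (360 mg at t=0 h): 360·exp(−0.69315·16) = 0.005 mg/L
Dose 2 (165 mg at t=9 h): 165·exp(−0.69315·7) = 1.289 mg/L
C(16) = 0.005 + 1.289 = 1.295 mg/L

1.295 mg/L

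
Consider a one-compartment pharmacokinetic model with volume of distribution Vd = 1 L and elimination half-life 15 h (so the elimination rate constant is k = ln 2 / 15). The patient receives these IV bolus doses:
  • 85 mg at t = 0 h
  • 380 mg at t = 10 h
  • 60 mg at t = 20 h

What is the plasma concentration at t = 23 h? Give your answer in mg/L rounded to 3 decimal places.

289.995 mg/L

k = ln 2 / 15 = 0.04621 per h
Dose 1 (85 mg at t=0 h): 85·exp(−0.04621·23) = 29.366 mg/L
Dose 2 (380 mg at t=10 h): 380·exp(−0.04621·13) = 208.397 mg/L
Dose 3 (60 mg at t=20 h): 60·exp(−0.04621·3) = 52.233 mg/L
C(23) = 29.366 + 208.397 + 52.233 = 289.995 mg/L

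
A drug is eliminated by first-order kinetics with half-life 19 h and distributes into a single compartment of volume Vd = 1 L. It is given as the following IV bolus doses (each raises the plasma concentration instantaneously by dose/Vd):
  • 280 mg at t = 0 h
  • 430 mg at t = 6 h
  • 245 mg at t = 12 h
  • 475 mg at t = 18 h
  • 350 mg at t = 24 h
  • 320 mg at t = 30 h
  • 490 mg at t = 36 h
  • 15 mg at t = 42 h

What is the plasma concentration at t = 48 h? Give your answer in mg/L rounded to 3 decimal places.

k = ln 2 / 19 = 0.03648 per h
Dose 1 (280 mg at t=0 h): 280·exp(−0.03648·48) = 48.603 mg/L
Dose 2 (430 mg at t=6 h): 430·exp(−0.03648·42) = 92.904 mg/L
Dose 3 (245 mg at t=12 h): 245·exp(−0.03648·36) = 65.886 mg/L
Dose 4 (475 mg at t=18 h): 475·exp(−0.03648·30) = 158.995 mg/L
Dose 5 (350 mg at t=24 h): 350·exp(−0.03648·24) = 145.821 mg/L
Dose 6 (320 mg at t=30 h): 320·exp(−0.03648·18) = 165.945 mg/L
Dose 7 (490 mg at t=36 h): 490·exp(−0.03648·12) = 316.280 mg/L
Dose 8 (15 mg at t=42 h): 15·exp(−0.03648·6) = 12.051 mg/L
C(48) = 48.603 + 92.904 + 65.886 + 158.995 + 145.821 + 165.945 + 316.280 + 12.051 = 1006.484 mg/L

1006.484 mg/L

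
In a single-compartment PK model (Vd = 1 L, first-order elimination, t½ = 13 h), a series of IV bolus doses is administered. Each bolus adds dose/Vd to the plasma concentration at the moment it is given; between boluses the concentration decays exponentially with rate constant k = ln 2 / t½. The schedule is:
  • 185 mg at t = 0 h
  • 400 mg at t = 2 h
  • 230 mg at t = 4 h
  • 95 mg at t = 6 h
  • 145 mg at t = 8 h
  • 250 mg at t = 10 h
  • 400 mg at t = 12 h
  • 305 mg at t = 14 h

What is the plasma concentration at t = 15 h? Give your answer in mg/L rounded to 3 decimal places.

1391.242 mg/L

k = ln 2 / 13 = 0.05332 per h
Dose 1 (185 mg at t=0 h): 185·exp(−0.05332·15) = 83.144 mg/L
Dose 2 (400 mg at t=2 h): 400·exp(−0.05332·13) = 200.000 mg/L
Dose 3 (230 mg at t=4 h): 230·exp(−0.05332·11) = 127.941 mg/L
Dose 4 (95 mg at t=6 h): 95·exp(−0.05332·9) = 58.792 mg/L
Dose 5 (145 mg at t=8 h): 145·exp(−0.05332·7) = 99.833 mg/L
Dose 6 (250 mg at t=10 h): 250·exp(−0.05332·5) = 191.496 mg/L
Dose 7 (400 mg at t=12 h): 400·exp(−0.05332·3) = 340.872 mg/L
Dose 8 (305 mg at t=14 h): 305·exp(−0.05332·1) = 289.164 mg/L
C(15) = 83.144 + 200.000 + 127.941 + 58.792 + 99.833 + 191.496 + 340.872 + 289.164 = 1391.242 mg/L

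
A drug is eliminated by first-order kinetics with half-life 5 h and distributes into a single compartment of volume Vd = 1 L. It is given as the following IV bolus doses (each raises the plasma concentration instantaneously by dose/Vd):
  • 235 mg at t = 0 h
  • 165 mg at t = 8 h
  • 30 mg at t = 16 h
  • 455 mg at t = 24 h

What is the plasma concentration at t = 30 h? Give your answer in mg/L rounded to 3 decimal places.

213.845 mg/L

k = ln 2 / 5 = 0.13863 per h
Dose 1 (235 mg at t=0 h): 235·exp(−0.13863·30) = 3.672 mg/L
Dose 2 (165 mg at t=8 h): 165·exp(−0.13863·22) = 7.815 mg/L
Dose 3 (30 mg at t=16 h): 30·exp(−0.13863·14) = 4.308 mg/L
Dose 4 (455 mg at t=24 h): 455·exp(−0.13863·6) = 198.050 mg/L
C(30) = 3.672 + 7.815 + 4.308 + 198.050 = 213.845 mg/L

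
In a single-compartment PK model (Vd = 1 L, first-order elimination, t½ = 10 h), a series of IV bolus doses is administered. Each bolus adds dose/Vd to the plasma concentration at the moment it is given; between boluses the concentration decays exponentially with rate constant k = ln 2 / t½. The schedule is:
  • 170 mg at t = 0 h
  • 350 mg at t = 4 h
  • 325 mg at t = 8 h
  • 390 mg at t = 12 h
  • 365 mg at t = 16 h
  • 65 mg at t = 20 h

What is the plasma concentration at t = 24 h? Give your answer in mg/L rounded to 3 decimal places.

k = ln 2 / 10 = 0.06931 per h
Dose 1 (170 mg at t=0 h): 170·exp(−0.06931·24) = 32.209 mg/L
Dose 2 (350 mg at t=4 h): 350·exp(−0.06931·20) = 87.500 mg/L
Dose 3 (325 mg at t=8 h): 325·exp(−0.06931·16) = 107.210 mg/L
Dose 4 (390 mg at t=12 h): 390·exp(−0.06931·12) = 169.757 mg/L
Dose 5 (365 mg at t=16 h): 365·exp(−0.06931·8) = 209.637 mg/L
Dose 6 (65 mg at t=20 h): 65·exp(−0.06931·4) = 49.261 mg/L
C(24) = 32.209 + 87.500 + 107.210 + 169.757 + 209.637 + 49.261 = 655.575 mg/L

655.575 mg/L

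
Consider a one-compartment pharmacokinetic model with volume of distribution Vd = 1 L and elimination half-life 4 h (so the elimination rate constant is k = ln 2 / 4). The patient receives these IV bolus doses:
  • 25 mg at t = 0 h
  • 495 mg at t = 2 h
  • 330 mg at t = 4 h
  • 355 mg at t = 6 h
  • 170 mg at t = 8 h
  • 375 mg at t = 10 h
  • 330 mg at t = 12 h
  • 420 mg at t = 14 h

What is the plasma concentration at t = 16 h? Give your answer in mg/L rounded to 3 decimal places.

k = ln 2 / 4 = 0.17329 per h
Dose 1 (25 mg at t=0 h): 25·exp(−0.17329·16) = 1.562 mg/L
Dose 2 (495 mg at t=2 h): 495·exp(−0.17329·14) = 43.752 mg/L
Dose 3 (330 mg at t=4 h): 330·exp(−0.17329·12) = 41.250 mg/L
Dose 4 (355 mg at t=6 h): 355·exp(−0.17329·10) = 62.756 mg/L
Dose 5 (170 mg at t=8 h): 170·exp(−0.17329·8) = 42.500 mg/L
Dose 6 (375 mg at t=10 h): 375·exp(−0.17329·6) = 132.583 mg/L
Dose 7 (330 mg at t=12 h): 330·exp(−0.17329·4) = 165.000 mg/L
Dose 8 (420 mg at t=14 h): 420·exp(−0.17329·2) = 296.985 mg/L
C(16) = 1.562 + 43.752 + 41.250 + 62.756 + 42.500 + 132.583 + 165.000 + 296.985 = 786.388 mg/L

786.388 mg/L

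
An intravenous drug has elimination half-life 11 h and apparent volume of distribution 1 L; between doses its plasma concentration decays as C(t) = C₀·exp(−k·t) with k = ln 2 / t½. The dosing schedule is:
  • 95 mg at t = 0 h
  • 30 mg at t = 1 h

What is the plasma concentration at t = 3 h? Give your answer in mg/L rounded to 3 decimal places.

k = ln 2 / 11 = 0.06301 per h
Dose 1 (95 mg at t=0 h): 95·exp(−0.06301·3) = 78.637 mg/L
Dose 2 (30 mg at t=1 h): 30·exp(−0.06301·2) = 26.448 mg/L
C(3) = 78.637 + 26.448 = 105.084 mg/L

105.084 mg/L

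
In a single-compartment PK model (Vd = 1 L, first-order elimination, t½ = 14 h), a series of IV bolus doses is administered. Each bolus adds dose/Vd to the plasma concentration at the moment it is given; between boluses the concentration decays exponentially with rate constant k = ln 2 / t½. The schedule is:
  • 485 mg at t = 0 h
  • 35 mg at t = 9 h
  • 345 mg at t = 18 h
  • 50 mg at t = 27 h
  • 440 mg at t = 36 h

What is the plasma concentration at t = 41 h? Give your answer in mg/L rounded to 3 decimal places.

k = ln 2 / 14 = 0.04951 per h
Dose 1 (485 mg at t=0 h): 485·exp(−0.04951·41) = 63.702 mg/L
Dose 2 (35 mg at t=9 h): 35·exp(−0.04951·32) = 7.178 mg/L
Dose 3 (345 mg at t=18 h): 345·exp(−0.04951·23) = 110.476 mg/L
Dose 4 (50 mg at t=27 h): 50·exp(−0.04951·14) = 25.000 mg/L
Dose 5 (440 mg at t=36 h): 440·exp(−0.04951·5) = 343.512 mg/L
C(41) = 63.702 + 7.178 + 110.476 + 25.000 + 343.512 = 549.869 mg/L

549.869 mg/L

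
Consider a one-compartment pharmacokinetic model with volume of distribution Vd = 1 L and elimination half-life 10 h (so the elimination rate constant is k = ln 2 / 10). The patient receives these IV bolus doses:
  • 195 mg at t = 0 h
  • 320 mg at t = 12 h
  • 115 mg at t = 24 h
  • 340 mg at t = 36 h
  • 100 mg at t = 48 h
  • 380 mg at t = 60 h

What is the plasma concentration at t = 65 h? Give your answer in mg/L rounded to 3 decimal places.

362.013 mg/L

k = ln 2 / 10 = 0.06931 per h
Dose 1 (195 mg at t=0 h): 195·exp(−0.06931·65) = 2.154 mg/L
Dose 2 (320 mg at t=12 h): 320·exp(−0.06931·53) = 8.123 mg/L
Dose 3 (115 mg at t=24 h): 115·exp(−0.06931·41) = 6.706 mg/L
Dose 4 (340 mg at t=36 h): 340·exp(−0.06931·29) = 45.550 mg/L
Dose 5 (100 mg at t=48 h): 100·exp(−0.06931·17) = 30.779 mg/L
Dose 6 (380 mg at t=60 h): 380·exp(−0.06931·5) = 268.701 mg/L
C(65) = 2.154 + 8.123 + 6.706 + 45.550 + 30.779 + 268.701 = 362.013 mg/L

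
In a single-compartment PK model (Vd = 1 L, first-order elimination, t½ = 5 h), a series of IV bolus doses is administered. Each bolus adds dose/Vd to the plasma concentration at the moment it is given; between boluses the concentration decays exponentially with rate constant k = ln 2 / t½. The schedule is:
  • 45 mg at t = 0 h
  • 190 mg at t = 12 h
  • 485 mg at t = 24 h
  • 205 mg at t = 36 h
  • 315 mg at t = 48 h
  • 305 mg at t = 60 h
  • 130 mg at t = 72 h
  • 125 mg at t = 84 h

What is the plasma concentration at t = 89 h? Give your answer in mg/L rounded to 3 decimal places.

k = ln 2 / 5 = 0.13863 per h
Dose 1 (45 mg at t=0 h): 45·exp(−0.13863·89) = 0.000 mg/L
Dose 2 (190 mg at t=12 h): 190·exp(−0.13863·77) = 0.004 mg/L
Dose 3 (485 mg at t=24 h): 485·exp(−0.13863·65) = 0.059 mg/L
Dose 4 (205 mg at t=36 h): 205·exp(−0.13863·53) = 0.132 mg/L
Dose 5 (315 mg at t=48 h): 315·exp(−0.13863·41) = 1.071 mg/L
Dose 6 (305 mg at t=60 h): 305·exp(−0.13863·29) = 5.474 mg/L
Dose 7 (130 mg at t=72 h): 130·exp(−0.13863·17) = 12.315 mg/L
Dose 8 (125 mg at t=84 h): 125·exp(−0.13863·5) = 62.500 mg/L
C(89) = 0.000 + 0.004 + 0.059 + 0.132 + 1.071 + 5.474 + 12.315 + 62.500 = 81.557 mg/L

81.557 mg/L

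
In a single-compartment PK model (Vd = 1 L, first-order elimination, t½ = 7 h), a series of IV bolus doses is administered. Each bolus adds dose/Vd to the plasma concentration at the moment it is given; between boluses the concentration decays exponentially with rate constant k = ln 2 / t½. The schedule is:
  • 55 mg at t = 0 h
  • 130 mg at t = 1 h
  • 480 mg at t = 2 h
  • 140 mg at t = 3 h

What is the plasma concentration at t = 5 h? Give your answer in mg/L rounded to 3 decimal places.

592.492 mg/L

k = ln 2 / 7 = 0.09902 per h
Dose 1 (55 mg at t=0 h): 55·exp(−0.09902·5) = 33.523 mg/L
Dose 2 (130 mg at t=1 h): 130·exp(−0.09902·4) = 87.484 mg/L
Dose 3 (480 mg at t=2 h): 480·exp(−0.09902·3) = 356.639 mg/L
Dose 4 (140 mg at t=3 h): 140·exp(−0.09902·2) = 114.847 mg/L
C(5) = 33.523 + 87.484 + 356.639 + 114.847 = 592.492 mg/L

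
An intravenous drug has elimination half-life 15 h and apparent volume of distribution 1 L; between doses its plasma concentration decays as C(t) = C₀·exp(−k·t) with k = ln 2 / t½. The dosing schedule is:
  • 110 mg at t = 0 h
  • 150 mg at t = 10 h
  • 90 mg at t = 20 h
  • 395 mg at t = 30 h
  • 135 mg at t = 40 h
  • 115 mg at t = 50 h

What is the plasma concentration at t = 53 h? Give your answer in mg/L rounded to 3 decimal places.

360.266 mg/L

k = ln 2 / 15 = 0.04621 per h
Dose 1 (110 mg at t=0 h): 110·exp(−0.04621·53) = 9.501 mg/L
Dose 2 (150 mg at t=10 h): 150·exp(−0.04621·43) = 20.565 mg/L
Dose 3 (90 mg at t=20 h): 90·exp(−0.04621·33) = 19.587 mg/L
Dose 4 (395 mg at t=30 h): 395·exp(−0.04621·23) = 136.464 mg/L
Dose 5 (135 mg at t=40 h): 135·exp(−0.04621·13) = 74.036 mg/L
Dose 6 (115 mg at t=50 h): 115·exp(−0.04621·3) = 100.113 mg/L
C(53) = 9.501 + 20.565 + 19.587 + 136.464 + 74.036 + 100.113 = 360.266 mg/L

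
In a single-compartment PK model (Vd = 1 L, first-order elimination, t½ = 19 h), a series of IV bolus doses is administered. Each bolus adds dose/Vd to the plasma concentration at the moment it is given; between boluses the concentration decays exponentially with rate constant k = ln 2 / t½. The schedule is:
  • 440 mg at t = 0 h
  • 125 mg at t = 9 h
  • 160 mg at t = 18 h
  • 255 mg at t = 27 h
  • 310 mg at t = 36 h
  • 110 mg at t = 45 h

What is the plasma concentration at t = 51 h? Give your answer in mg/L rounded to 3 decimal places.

517.437 mg/L

k = ln 2 / 19 = 0.03648 per h
Dose 1 (440 mg at t=0 h): 440·exp(−0.03648·51) = 68.458 mg/L
Dose 2 (125 mg at t=9 h): 125·exp(−0.03648·42) = 27.007 mg/L
Dose 3 (160 mg at t=18 h): 160·exp(−0.03648·33) = 48.004 mg/L
Dose 4 (255 mg at t=27 h): 255·exp(−0.03648·24) = 106.241 mg/L
Dose 5 (310 mg at t=36 h): 310·exp(−0.03648·15) = 179.352 mg/L
Dose 6 (110 mg at t=45 h): 110·exp(−0.03648·6) = 88.375 mg/L
C(51) = 68.458 + 27.007 + 48.004 + 106.241 + 179.352 + 88.375 = 517.437 mg/L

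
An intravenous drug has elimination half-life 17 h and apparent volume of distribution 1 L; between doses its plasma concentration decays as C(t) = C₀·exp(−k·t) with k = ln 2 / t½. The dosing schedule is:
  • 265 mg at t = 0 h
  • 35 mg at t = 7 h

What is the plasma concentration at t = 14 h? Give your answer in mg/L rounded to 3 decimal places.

k = ln 2 / 17 = 0.04077 per h
Dose 1 (265 mg at t=0 h): 265·exp(−0.04077·14) = 149.740 mg/L
Dose 2 (35 mg at t=7 h): 35·exp(−0.04077·7) = 26.310 mg/L
C(14) = 149.740 + 26.310 = 176.050 mg/L

176.050 mg/L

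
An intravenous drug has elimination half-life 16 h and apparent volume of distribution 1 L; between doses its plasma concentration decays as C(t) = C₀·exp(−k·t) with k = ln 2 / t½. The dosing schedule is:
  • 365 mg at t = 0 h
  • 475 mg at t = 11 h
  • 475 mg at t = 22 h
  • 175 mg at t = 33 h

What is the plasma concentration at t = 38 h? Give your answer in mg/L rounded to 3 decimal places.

596.252 mg/L

k = ln 2 / 16 = 0.04332 per h
Dose 1 (365 mg at t=0 h): 365·exp(−0.04332·38) = 70.363 mg/L
Dose 2 (475 mg at t=11 h): 475·exp(−0.04332·27) = 147.471 mg/L
Dose 3 (475 mg at t=22 h): 475·exp(−0.04332·16) = 237.500 mg/L
Dose 4 (175 mg at t=33 h): 175·exp(−0.04332·5) = 140.918 mg/L
C(38) = 70.363 + 147.471 + 237.500 + 140.918 = 596.252 mg/L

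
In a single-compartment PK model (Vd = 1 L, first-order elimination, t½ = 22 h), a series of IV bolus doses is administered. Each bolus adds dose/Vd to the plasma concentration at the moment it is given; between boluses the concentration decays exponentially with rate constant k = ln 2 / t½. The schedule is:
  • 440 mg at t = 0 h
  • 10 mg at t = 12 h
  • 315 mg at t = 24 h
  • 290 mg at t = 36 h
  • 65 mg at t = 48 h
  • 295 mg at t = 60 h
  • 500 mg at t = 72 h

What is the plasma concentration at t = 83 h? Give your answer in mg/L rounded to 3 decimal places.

k = ln 2 / 22 = 0.03151 per h
Dose 1 (440 mg at t=0 h): 440·exp(−0.03151·83) = 32.192 mg/L
Dose 2 (10 mg at t=12 h): 10·exp(−0.03151·71) = 1.068 mg/L
Dose 3 (315 mg at t=24 h): 315·exp(−0.03151·59) = 49.091 mg/L
Dose 4 (290 mg at t=36 h): 290·exp(−0.03151·47) = 65.961 mg/L
Dose 5 (65 mg at t=48 h): 65·exp(−0.03151·35) = 21.578 mg/L
Dose 6 (295 mg at t=60 h): 295·exp(−0.03151·23) = 142.925 mg/L
Dose 7 (500 mg at t=72 h): 500·exp(−0.03151·11) = 353.553 mg/L
C(83) = 32.192 + 1.068 + 49.091 + 65.961 + 21.578 + 142.925 + 353.553 = 666.368 mg/L

666.368 mg/L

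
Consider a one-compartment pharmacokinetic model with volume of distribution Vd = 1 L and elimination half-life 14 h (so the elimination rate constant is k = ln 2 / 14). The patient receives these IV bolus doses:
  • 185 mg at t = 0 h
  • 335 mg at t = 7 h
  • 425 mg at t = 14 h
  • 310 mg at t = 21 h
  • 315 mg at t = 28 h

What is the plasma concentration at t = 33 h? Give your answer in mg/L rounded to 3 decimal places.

k = ln 2 / 14 = 0.04951 per h
Dose 1 (185 mg at t=0 h): 185·exp(−0.04951·33) = 36.108 mg/L
Dose 2 (335 mg at t=7 h): 335·exp(−0.04951·26) = 92.467 mg/L
Dose 3 (425 mg at t=14 h): 425·exp(−0.04951·19) = 165.901 mg/L
Dose 4 (310 mg at t=21 h): 310·exp(−0.04951·12) = 171.134 mg/L
Dose 5 (315 mg at t=28 h): 315·exp(−0.04951·5) = 245.923 mg/L
C(33) = 36.108 + 92.467 + 165.901 + 171.134 + 245.923 = 711.533 mg/L

711.533 mg/L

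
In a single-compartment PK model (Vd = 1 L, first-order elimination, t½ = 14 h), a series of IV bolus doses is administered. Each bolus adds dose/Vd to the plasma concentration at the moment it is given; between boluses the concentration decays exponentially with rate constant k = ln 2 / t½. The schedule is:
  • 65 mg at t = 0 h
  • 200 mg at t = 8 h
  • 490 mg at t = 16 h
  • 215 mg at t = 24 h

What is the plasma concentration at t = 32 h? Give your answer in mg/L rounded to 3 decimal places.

k = ln 2 / 14 = 0.04951 per h
Dose 1 (65 mg at t=0 h): 65·exp(−0.04951·32) = 13.330 mg/L
Dose 2 (200 mg at t=8 h): 200·exp(−0.04951·24) = 60.951 mg/L
Dose 3 (490 mg at t=16 h): 490·exp(−0.04951·16) = 221.902 mg/L
Dose 4 (215 mg at t=24 h): 215·exp(−0.04951·8) = 144.684 mg/L
C(32) = 13.330 + 60.951 + 221.902 + 144.684 = 440.868 mg/L

440.868 mg/L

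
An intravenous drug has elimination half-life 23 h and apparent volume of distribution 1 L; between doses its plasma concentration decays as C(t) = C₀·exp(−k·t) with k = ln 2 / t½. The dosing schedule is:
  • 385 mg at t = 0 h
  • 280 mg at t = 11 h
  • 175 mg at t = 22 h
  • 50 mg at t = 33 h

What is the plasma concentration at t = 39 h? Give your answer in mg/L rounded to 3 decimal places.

k = ln 2 / 23 = 0.03014 per h
Dose 1 (385 mg at t=0 h): 385·exp(−0.03014·39) = 118.855 mg/L
Dose 2 (280 mg at t=11 h): 280·exp(−0.03014·28) = 120.417 mg/L
Dose 3 (175 mg at t=22 h): 175·exp(−0.03014·17) = 104.843 mg/L
Dose 4 (50 mg at t=33 h): 50·exp(−0.03014·6) = 41.729 mg/L
C(39) = 118.855 + 120.417 + 104.843 + 41.729 = 385.844 mg/L

385.844 mg/L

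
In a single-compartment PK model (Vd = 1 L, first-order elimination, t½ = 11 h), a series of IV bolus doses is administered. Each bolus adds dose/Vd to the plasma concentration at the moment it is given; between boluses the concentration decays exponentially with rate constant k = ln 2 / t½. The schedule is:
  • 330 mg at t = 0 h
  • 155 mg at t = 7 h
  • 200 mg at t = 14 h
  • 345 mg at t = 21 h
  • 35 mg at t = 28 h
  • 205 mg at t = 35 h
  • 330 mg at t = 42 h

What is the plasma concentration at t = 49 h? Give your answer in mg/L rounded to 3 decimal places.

k = ln 2 / 11 = 0.06301 per h
Dose 1 (330 mg at t=0 h): 330·exp(−0.06301·49) = 15.051 mg/L
Dose 2 (155 mg at t=7 h): 155·exp(−0.06301·42) = 10.989 mg/L
Dose 3 (200 mg at t=14 h): 200·exp(−0.06301·35) = 22.040 mg/L
Dose 4 (345 mg at t=21 h): 345·exp(−0.06301·28) = 59.096 mg/L
Dose 5 (35 mg at t=28 h): 35·exp(−0.06301·21) = 9.319 mg/L
Dose 6 (205 mg at t=35 h): 205·exp(−0.06301·14) = 84.845 mg/L
Dose 7 (330 mg at t=42 h): 330·exp(−0.06301·7) = 212.300 mg/L
C(49) = 15.051 + 10.989 + 22.040 + 59.096 + 9.319 + 84.845 + 212.300 = 413.639 mg/L

413.639 mg/L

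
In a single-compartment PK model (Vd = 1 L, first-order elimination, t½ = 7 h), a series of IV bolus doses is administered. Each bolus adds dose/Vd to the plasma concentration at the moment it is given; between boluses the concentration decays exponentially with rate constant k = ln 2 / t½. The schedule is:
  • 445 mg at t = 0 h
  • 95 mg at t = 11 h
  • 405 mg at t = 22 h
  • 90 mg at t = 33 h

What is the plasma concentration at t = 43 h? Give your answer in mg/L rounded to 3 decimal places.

94.353 mg/L

k = ln 2 / 7 = 0.09902 per h
Dose 1 (445 mg at t=0 h): 445·exp(−0.09902·43) = 6.298 mg/L
Dose 2 (95 mg at t=11 h): 95·exp(−0.09902·32) = 3.996 mg/L
Dose 3 (405 mg at t=22 h): 405·exp(−0.09902·21) = 50.625 mg/L
Dose 4 (90 mg at t=33 h): 90·exp(−0.09902·10) = 33.435 mg/L
C(43) = 6.298 + 3.996 + 50.625 + 33.435 = 94.353 mg/L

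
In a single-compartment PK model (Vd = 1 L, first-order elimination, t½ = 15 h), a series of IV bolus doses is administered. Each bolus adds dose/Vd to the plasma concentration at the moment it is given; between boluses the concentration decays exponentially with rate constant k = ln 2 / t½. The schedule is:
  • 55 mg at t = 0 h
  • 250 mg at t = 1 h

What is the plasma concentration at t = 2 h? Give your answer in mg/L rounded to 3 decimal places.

k = ln 2 / 15 = 0.04621 per h
Dose 1 (55 mg at t=0 h): 55·exp(−0.04621·2) = 50.145 mg/L
Dose 2 (250 mg at t=1 h): 250·exp(−0.04621·1) = 238.710 mg/L
C(2) = 50.145 + 238.710 = 288.855 mg/L

288.855 mg/L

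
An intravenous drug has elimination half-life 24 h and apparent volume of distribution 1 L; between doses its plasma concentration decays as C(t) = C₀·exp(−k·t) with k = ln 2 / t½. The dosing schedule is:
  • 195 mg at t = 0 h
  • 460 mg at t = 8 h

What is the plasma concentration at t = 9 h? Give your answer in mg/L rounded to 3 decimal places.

597.270 mg/L

k = ln 2 / 24 = 0.02888 per h
Dose 1 (195 mg at t=0 h): 195·exp(−0.02888·9) = 150.366 mg/L
Dose 2 (460 mg at t=8 h): 460·exp(−0.02888·1) = 446.905 mg/L
C(9) = 150.366 + 446.905 = 597.270 mg/L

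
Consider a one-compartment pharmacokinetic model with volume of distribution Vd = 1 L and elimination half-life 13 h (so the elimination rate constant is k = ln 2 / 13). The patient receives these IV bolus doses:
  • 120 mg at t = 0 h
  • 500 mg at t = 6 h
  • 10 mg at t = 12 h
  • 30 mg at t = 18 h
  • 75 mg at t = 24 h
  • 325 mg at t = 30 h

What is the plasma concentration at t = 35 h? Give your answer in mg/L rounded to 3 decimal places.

430.806 mg/L

k = ln 2 / 13 = 0.05332 per h
Dose 1 (120 mg at t=0 h): 120·exp(−0.05332·35) = 18.566 mg/L
Dose 2 (500 mg at t=6 h): 500·exp(−0.05332·29) = 106.523 mg/L
Dose 3 (10 mg at t=12 h): 10·exp(−0.05332·23) = 2.934 mg/L
Dose 4 (30 mg at t=18 h): 30·exp(−0.05332·17) = 12.119 mg/L
Dose 5 (75 mg at t=24 h): 75·exp(−0.05332·11) = 41.720 mg/L
Dose 6 (325 mg at t=30 h): 325·exp(−0.05332·5) = 248.945 mg/L
C(35) = 18.566 + 106.523 + 2.934 + 12.119 + 41.720 + 248.945 = 430.806 mg/L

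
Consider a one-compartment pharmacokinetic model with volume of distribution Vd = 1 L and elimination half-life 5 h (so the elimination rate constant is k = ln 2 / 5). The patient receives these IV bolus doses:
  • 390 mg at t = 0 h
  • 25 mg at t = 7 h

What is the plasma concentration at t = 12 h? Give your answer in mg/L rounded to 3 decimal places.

k = ln 2 / 5 = 0.13863 per h
Dose 1 (390 mg at t=0 h): 390·exp(−0.13863·12) = 73.891 mg/L
Dose 2 (25 mg at t=7 h): 25·exp(−0.13863·5) = 12.500 mg/L
C(12) = 73.891 + 12.500 = 86.391 mg/L

86.391 mg/L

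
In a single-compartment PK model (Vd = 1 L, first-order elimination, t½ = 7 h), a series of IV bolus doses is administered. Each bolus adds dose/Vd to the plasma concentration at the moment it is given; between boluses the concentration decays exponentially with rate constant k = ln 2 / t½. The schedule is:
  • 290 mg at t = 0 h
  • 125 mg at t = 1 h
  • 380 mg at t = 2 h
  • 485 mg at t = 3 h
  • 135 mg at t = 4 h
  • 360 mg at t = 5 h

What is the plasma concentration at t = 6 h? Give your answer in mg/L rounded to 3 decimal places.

k = ln 2 / 7 = 0.09902 per h
Dose 1 (290 mg at t=0 h): 290·exp(−0.09902·6) = 160.093 mg/L
Dose 2 (125 mg at t=1 h): 125·exp(−0.09902·5) = 76.188 mg/L
Dose 3 (380 mg at t=2 h): 380·exp(−0.09902·4) = 255.721 mg/L
Dose 4 (485 mg at t=3 h): 485·exp(−0.09902·3) = 360.354 mg/L
Dose 5 (135 mg at t=4 h): 135·exp(−0.09902·2) = 110.745 mg/L
Dose 6 (360 mg at t=5 h): 360·exp(−0.09902·1) = 326.061 mg/L
C(6) = 160.093 + 76.188 + 255.721 + 360.354 + 110.745 + 326.061 = 1289.162 mg/L

1289.162 mg/L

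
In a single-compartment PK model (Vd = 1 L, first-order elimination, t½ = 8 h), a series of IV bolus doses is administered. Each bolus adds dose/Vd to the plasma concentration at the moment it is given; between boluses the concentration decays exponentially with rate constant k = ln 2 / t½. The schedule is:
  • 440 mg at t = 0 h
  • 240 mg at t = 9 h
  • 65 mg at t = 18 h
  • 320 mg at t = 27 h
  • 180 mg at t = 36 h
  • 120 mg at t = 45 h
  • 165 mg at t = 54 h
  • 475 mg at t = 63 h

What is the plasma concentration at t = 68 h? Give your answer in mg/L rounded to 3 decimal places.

397.347 mg/L

k = ln 2 / 8 = 0.08664 per h
Dose 1 (440 mg at t=0 h): 440·exp(−0.08664·68) = 1.215 mg/L
Dose 2 (240 mg at t=9 h): 240·exp(−0.08664·59) = 1.446 mg/L
Dose 3 (65 mg at t=18 h): 65·exp(−0.08664·50) = 0.854 mg/L
Dose 4 (320 mg at t=27 h): 320·exp(−0.08664·41) = 9.170 mg/L
Dose 5 (180 mg at t=36 h): 180·exp(−0.08664·32) = 11.250 mg/L
Dose 6 (120 mg at t=45 h): 120·exp(−0.08664·23) = 16.358 mg/L
Dose 7 (165 mg at t=54 h): 165·exp(−0.08664·14) = 49.055 mg/L
Dose 8 (475 mg at t=63 h): 475·exp(−0.08664·5) = 307.999 mg/L
C(68) = 1.215 + 1.446 + 0.854 + 9.170 + 11.250 + 16.358 + 49.055 + 307.999 = 397.347 mg/L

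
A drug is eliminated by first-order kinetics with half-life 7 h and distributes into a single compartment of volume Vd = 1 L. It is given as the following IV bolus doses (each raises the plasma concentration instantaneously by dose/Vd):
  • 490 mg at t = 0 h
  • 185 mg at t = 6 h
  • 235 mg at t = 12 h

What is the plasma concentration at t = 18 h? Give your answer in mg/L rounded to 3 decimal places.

268.546 mg/L

k = ln 2 / 7 = 0.09902 per h
Dose 1 (490 mg at t=0 h): 490·exp(−0.09902·18) = 82.436 mg/L
Dose 2 (185 mg at t=6 h): 185·exp(−0.09902·12) = 56.379 mg/L
Dose 3 (235 mg at t=12 h): 235·exp(−0.09902·6) = 129.731 mg/L
C(18) = 82.436 + 56.379 + 129.731 = 268.546 mg/L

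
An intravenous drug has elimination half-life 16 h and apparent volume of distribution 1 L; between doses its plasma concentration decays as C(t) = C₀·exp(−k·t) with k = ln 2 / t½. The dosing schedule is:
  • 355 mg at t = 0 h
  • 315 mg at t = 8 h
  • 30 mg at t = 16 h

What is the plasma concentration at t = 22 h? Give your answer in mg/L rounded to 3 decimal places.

k = ln 2 / 16 = 0.04332 per h
Dose 1 (355 mg at t=0 h): 355·exp(−0.04332·22) = 136.871 mg/L
Dose 2 (315 mg at t=8 h): 315·exp(−0.04332·14) = 171.755 mg/L
Dose 3 (30 mg at t=16 h): 30·exp(−0.04332·6) = 23.133 mg/L
C(22) = 136.871 + 171.755 + 23.133 = 331.759 mg/L

331.759 mg/L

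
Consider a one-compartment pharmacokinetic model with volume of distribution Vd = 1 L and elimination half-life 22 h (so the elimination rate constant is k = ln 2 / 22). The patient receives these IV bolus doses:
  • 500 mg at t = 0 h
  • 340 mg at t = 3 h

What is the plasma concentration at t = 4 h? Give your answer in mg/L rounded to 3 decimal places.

770.250 mg/L

k = ln 2 / 22 = 0.03151 per h
Dose 1 (500 mg at t=0 h): 500·exp(−0.03151·4) = 440.796 mg/L
Dose 2 (340 mg at t=3 h): 340·exp(−0.03151·1) = 329.455 mg/L
C(4) = 440.796 + 329.455 = 770.250 mg/L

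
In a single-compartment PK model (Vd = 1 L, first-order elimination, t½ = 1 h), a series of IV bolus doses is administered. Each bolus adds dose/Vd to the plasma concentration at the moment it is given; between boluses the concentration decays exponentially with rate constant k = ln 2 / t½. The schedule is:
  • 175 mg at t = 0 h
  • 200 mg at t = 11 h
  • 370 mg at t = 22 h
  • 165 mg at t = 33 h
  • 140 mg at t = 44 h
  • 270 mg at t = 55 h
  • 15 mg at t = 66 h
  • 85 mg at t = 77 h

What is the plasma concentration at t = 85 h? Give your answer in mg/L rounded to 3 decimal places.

k = ln 2 / 1 = 0.69315 per h
Dose 1 (175 mg at t=0 h): 175·exp(−0.69315·85) = 0.000 mg/L
Dose 2 (200 mg at t=11 h): 200·exp(−0.69315·74) = 0.000 mg/L
Dose 3 (370 mg at t=22 h): 370·exp(−0.69315·63) = 0.000 mg/L
Dose 4 (165 mg at t=33 h): 165·exp(−0.69315·52) = 0.000 mg/L
Dose 5 (140 mg at t=44 h): 140·exp(−0.69315·41) = 0.000 mg/L
Dose 6 (270 mg at t=55 h): 270·exp(−0.69315·30) = 0.000 mg/L
Dose 7 (15 mg at t=66 h): 15·exp(−0.69315·19) = 0.000 mg/L
Dose 8 (85 mg at t=77 h): 85·exp(−0.69315·8) = 0.332 mg/L
C(85) = 0.000 + 0.000 + 0.000 + 0.000 + 0.000 + 0.000 + 0.000 + 0.332 = 0.332 mg/L

0.332 mg/L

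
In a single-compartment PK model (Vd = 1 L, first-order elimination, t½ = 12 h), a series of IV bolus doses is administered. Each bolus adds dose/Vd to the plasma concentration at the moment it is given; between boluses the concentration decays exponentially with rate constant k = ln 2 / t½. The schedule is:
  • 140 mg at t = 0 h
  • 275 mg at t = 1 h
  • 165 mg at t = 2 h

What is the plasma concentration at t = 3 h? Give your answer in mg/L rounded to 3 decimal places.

k = ln 2 / 12 = 0.05776 per h
Dose 1 (140 mg at t=0 h): 140·exp(−0.05776·3) = 117.725 mg/L
Dose 2 (275 mg at t=1 h): 275·exp(−0.05776·2) = 244.997 mg/L
Dose 3 (165 mg at t=2 h): 165·exp(−0.05776·1) = 155.739 mg/L
C(3) = 117.725 + 244.997 + 155.739 = 518.462 mg/L

518.462 mg/L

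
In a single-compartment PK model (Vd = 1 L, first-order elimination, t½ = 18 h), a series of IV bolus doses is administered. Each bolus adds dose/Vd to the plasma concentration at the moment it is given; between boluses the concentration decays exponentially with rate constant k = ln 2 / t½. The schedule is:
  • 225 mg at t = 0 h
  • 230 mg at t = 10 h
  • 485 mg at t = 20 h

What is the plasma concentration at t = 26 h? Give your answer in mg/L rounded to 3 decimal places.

591.824 mg/L

k = ln 2 / 18 = 0.03851 per h
Dose 1 (225 mg at t=0 h): 225·exp(−0.03851·26) = 82.673 mg/L
Dose 2 (230 mg at t=10 h): 230·exp(−0.03851·16) = 124.207 mg/L
Dose 3 (485 mg at t=20 h): 485·exp(−0.03851·6) = 384.945 mg/L
C(26) = 82.673 + 124.207 + 384.945 = 591.824 mg/L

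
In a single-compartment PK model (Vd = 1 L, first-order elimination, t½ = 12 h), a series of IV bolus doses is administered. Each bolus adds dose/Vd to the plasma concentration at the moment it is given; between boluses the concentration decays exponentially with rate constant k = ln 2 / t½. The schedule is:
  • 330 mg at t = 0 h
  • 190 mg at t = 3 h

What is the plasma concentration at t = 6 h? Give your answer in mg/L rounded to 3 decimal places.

k = ln 2 / 12 = 0.05776 per h
Dose 1 (330 mg at t=0 h): 330·exp(−0.05776·6) = 233.345 mg/L
Dose 2 (190 mg at t=3 h): 190·exp(−0.05776·3) = 159.770 mg/L
C(6) = 233.345 + 159.770 = 393.116 mg/L

393.116 mg/L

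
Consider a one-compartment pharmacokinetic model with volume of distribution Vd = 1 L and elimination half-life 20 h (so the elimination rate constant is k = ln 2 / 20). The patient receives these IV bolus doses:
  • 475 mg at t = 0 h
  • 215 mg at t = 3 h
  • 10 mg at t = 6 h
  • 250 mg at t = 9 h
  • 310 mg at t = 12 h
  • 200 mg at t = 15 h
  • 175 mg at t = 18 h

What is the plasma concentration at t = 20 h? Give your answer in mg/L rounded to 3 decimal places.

1100.086 mg/L

k = ln 2 / 20 = 0.03466 per h
Dose 1 (475 mg at t=0 h): 475·exp(−0.03466·20) = 237.500 mg/L
Dose 2 (215 mg at t=3 h): 215·exp(−0.03466·17) = 119.279 mg/L
Dose 3 (10 mg at t=6 h): 10·exp(−0.03466·14) = 6.156 mg/L
Dose 4 (250 mg at t=9 h): 250·exp(−0.03466·11) = 170.755 mg/L
Dose 5 (310 mg at t=12 h): 310·exp(−0.03466·8) = 234.936 mg/L
Dose 6 (200 mg at t=15 h): 200·exp(−0.03466·5) = 168.179 mg/L
Dose 7 (175 mg at t=18 h): 175·exp(−0.03466·2) = 163.281 mg/L
C(20) = 237.500 + 119.279 + 6.156 + 170.755 + 234.936 + 168.179 + 163.281 = 1100.086 mg/L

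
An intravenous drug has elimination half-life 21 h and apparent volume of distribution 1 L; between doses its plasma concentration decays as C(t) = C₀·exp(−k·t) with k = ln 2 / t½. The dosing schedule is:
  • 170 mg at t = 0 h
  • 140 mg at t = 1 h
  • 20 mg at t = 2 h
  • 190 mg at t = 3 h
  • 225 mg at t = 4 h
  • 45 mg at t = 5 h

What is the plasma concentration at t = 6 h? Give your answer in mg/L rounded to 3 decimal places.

k = ln 2 / 21 = 0.03301 per h
Dose 1 (170 mg at t=0 h): 170·exp(−0.03301·6) = 139.457 mg/L
Dose 2 (140 mg at t=1 h): 140·exp(−0.03301·5) = 118.701 mg/L
Dose 3 (20 mg at t=2 h): 20·exp(−0.03301·4) = 17.526 mg/L
Dose 4 (190 mg at t=3 h): 190·exp(−0.03301·3) = 172.087 mg/L
Dose 5 (225 mg at t=4 h): 225·exp(−0.03301·2) = 210.626 mg/L
Dose 6 (45 mg at t=5 h): 45·exp(−0.03301·1) = 43.539 mg/L
C(6) = 139.457 + 118.701 + 17.526 + 172.087 + 210.626 + 43.539 = 701.937 mg/L

701.937 mg/L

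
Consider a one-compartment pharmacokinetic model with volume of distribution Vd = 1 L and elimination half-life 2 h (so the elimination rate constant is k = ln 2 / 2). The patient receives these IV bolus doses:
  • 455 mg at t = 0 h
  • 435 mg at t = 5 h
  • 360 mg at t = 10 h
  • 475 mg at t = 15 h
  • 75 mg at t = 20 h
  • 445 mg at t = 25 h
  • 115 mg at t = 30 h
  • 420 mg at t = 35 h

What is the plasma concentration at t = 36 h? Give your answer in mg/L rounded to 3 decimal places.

321.869 mg/L

k = ln 2 / 2 = 0.34657 per h
Dose 1 (455 mg at t=0 h): 455·exp(−0.34657·36) = 0.002 mg/L
Dose 2 (435 mg at t=5 h): 435·exp(−0.34657·31) = 0.009 mg/L
Dose 3 (360 mg at t=10 h): 360·exp(−0.34657·26) = 0.044 mg/L
Dose 4 (475 mg at t=15 h): 475·exp(−0.34657·21) = 0.328 mg/L
Dose 5 (75 mg at t=20 h): 75·exp(−0.34657·16) = 0.293 mg/L
Dose 6 (445 mg at t=25 h): 445·exp(−0.34657·11) = 9.833 mg/L
Dose 7 (115 mg at t=30 h): 115·exp(−0.34657·6) = 14.375 mg/L
Dose 8 (420 mg at t=35 h): 420·exp(−0.34657·1) = 296.985 mg/L
C(36) = 0.002 + 0.009 + 0.044 + 0.328 + 0.293 + 9.833 + 14.375 + 296.985 = 321.869 mg/L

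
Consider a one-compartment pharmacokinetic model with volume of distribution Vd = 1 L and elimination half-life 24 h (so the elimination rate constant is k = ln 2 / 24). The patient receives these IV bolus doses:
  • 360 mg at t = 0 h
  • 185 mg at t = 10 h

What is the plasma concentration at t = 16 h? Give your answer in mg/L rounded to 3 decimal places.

382.352 mg/L

k = ln 2 / 24 = 0.02888 per h
Dose 1 (360 mg at t=0 h): 360·exp(−0.02888·16) = 226.786 mg/L
Dose 2 (185 mg at t=10 h): 185·exp(−0.02888·6) = 155.566 mg/L
C(16) = 226.786 + 155.566 = 382.352 mg/L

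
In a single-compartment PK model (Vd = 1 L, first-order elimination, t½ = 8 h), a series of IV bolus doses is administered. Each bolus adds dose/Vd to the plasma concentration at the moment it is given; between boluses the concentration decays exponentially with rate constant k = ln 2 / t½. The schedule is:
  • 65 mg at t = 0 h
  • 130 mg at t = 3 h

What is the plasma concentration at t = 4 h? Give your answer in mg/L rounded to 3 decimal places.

165.172 mg/L

k = ln 2 / 8 = 0.08664 per h
Dose 1 (65 mg at t=0 h): 65·exp(−0.08664·4) = 45.962 mg/L
Dose 2 (130 mg at t=3 h): 130·exp(−0.08664·1) = 119.211 mg/L
C(4) = 45.962 + 119.211 = 165.172 mg/L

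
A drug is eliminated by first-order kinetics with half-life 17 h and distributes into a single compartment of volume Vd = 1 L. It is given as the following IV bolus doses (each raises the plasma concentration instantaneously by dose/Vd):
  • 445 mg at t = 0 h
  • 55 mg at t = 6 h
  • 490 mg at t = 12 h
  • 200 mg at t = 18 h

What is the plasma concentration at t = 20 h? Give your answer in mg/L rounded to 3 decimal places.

k = ln 2 / 17 = 0.04077 per h
Dose 1 (445 mg at t=0 h): 445·exp(−0.04077·20) = 196.882 mg/L
Dose 2 (55 mg at t=6 h): 55·exp(−0.04077·14) = 31.078 mg/L
Dose 3 (490 mg at t=12 h): 490·exp(−0.04077·8) = 353.618 mg/L
Dose 4 (200 mg at t=18 h): 200·exp(−0.04077·2) = 184.338 mg/L
C(20) = 196.882 + 31.078 + 353.618 + 184.338 = 765.917 mg/L

765.917 mg/L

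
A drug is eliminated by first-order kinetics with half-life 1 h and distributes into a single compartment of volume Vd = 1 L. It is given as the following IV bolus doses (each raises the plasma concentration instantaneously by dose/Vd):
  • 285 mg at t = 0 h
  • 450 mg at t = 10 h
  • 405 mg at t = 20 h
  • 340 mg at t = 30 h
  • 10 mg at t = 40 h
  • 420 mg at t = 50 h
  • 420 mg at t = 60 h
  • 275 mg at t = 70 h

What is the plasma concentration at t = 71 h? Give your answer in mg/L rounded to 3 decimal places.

k = ln 2 / 1 = 0.69315 per h
Dose 1 (285 mg at t=0 h): 285·exp(−0.69315·71) = 0.000 mg/L
Dose 2 (450 mg at t=10 h): 450·exp(−0.69315·61) = 0.000 mg/L
Dose 3 (405 mg at t=20 h): 405·exp(−0.69315·51) = 0.000 mg/L
Dose 4 (340 mg at t=30 h): 340·exp(−0.69315·41) = 0.000 mg/L
Dose 5 (10 mg at t=40 h): 10·exp(−0.69315·31) = 0.000 mg/L
Dose 6 (420 mg at t=50 h): 420·exp(−0.69315·21) = 0.000 mg/L
Dose 7 (420 mg at t=60 h): 420·exp(−0.69315·11) = 0.205 mg/L
Dose 8 (275 mg at t=70 h): 275·exp(−0.69315·1) = 137.500 mg/L
C(71) = 0.000 + 0.000 + 0.000 + 0.000 + 0.000 + 0.000 + 0.205 + 137.500 = 137.705 mg/L

137.705 mg/L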